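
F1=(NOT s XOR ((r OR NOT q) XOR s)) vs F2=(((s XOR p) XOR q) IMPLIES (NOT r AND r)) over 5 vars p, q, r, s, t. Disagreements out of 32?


F1 = (NOT s XOR ((r OR NOT q) XOR s))
F2 = (((s XOR p) XOR q) IMPLIES (NOT r AND r))
Evaluate both on each of 32 rows (bits = p,q,r,s,t):
  row 0 [00000]: F1=0 F2=1 (differ) -> 1
  row 1 [00001]: F1=0 F2=1 (differ) -> 1
  row 2 [00010]: F1=0 F2=0 -> 0
  row 3 [00011]: F1=0 F2=0 -> 0
  row 4 [00100]: F1=0 F2=1 (differ) -> 1
  row 5 [00101]: F1=0 F2=1 (differ) -> 1
  row 6 [00110]: F1=0 F2=0 -> 0
  row 7 [00111]: F1=0 F2=0 -> 0
  row 8 [01000]: F1=1 F2=0 (differ) -> 1
  row 9 [01001]: F1=1 F2=0 (differ) -> 1
  row 10 [01010]: F1=1 F2=1 -> 0
  row 11 [01011]: F1=1 F2=1 -> 0
  row 12 [01100]: F1=0 F2=0 -> 0
  row 13 [01101]: F1=0 F2=0 -> 0
  row 14 [01110]: F1=0 F2=1 (differ) -> 1
  row 15 [01111]: F1=0 F2=1 (differ) -> 1
  row 16 [10000]: F1=0 F2=0 -> 0
  row 17 [10001]: F1=0 F2=0 -> 0
  row 18 [10010]: F1=0 F2=1 (differ) -> 1
  row 19 [10011]: F1=0 F2=1 (differ) -> 1
  row 20 [10100]: F1=0 F2=0 -> 0
  row 21 [10101]: F1=0 F2=0 -> 0
  row 22 [10110]: F1=0 F2=1 (differ) -> 1
  row 23 [10111]: F1=0 F2=1 (differ) -> 1
  row 24 [11000]: F1=1 F2=1 -> 0
  row 25 [11001]: F1=1 F2=1 -> 0
  row 26 [11010]: F1=1 F2=0 (differ) -> 1
  row 27 [11011]: F1=1 F2=0 (differ) -> 1
  row 28 [11100]: F1=0 F2=1 (differ) -> 1
  row 29 [11101]: F1=0 F2=1 (differ) -> 1
  row 30 [11110]: F1=0 F2=0 -> 0
  row 31 [11111]: F1=0 F2=0 -> 0
Full result column, 8 rows per line (p,q fixed per line; r,s,t runs 000..111 left to right):
  rows 0-7 [p,q=00]: 11001100  (ones: 4)
  rows 8-15 [p,q=01]: 11000011  (ones: 4)
  rows 16-23 [p,q=10]: 00110011  (ones: 4)
  rows 24-31 [p,q=11]: 00111100  (ones: 4)
Disagreements = 4+4+4+4 = 16

16


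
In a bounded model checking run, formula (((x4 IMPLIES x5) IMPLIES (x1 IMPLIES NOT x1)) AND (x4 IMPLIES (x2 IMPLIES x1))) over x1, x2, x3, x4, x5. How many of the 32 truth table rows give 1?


Formula: (((x4 IMPLIES x5) IMPLIES (x1 IMPLIES NOT x1)) AND (x4 IMPLIES (x2 IMPLIES x1))) over 5 vars (32 rows)
Evaluate each row (x1, x2, x3, x4, x5 as bits, MSB first):
  row 0 [00000]: (((0 IMPLIES 0) IMPLIES (0 IMPLIES NOT 0)) AND (0 IMPLIES (0 IMPLIES 0))) -> 1
  row 1 [00001]: (((0 IMPLIES 1) IMPLIES (0 IMPLIES NOT 0)) AND (0 IMPLIES (0 IMPLIES 0))) -> 1
  row 2 [00010]: (((1 IMPLIES 0) IMPLIES (0 IMPLIES NOT 0)) AND (1 IMPLIES (0 IMPLIES 0))) -> 1
  row 3 [00011]: (((1 IMPLIES 1) IMPLIES (0 IMPLIES NOT 0)) AND (1 IMPLIES (0 IMPLIES 0))) -> 1
  row 4 [00100]: (((0 IMPLIES 0) IMPLIES (0 IMPLIES NOT 0)) AND (0 IMPLIES (0 IMPLIES 0))) -> 1
  row 5 [00101]: (((0 IMPLIES 1) IMPLIES (0 IMPLIES NOT 0)) AND (0 IMPLIES (0 IMPLIES 0))) -> 1
  row 6 [00110]: (((1 IMPLIES 0) IMPLIES (0 IMPLIES NOT 0)) AND (1 IMPLIES (0 IMPLIES 0))) -> 1
  row 7 [00111]: (((1 IMPLIES 1) IMPLIES (0 IMPLIES NOT 0)) AND (1 IMPLIES (0 IMPLIES 0))) -> 1
  row 8 [01000]: (((0 IMPLIES 0) IMPLIES (0 IMPLIES NOT 0)) AND (0 IMPLIES (1 IMPLIES 0))) -> 1
  row 9 [01001]: (((0 IMPLIES 1) IMPLIES (0 IMPLIES NOT 0)) AND (0 IMPLIES (1 IMPLIES 0))) -> 1
  row 10 [01010]: (((1 IMPLIES 0) IMPLIES (0 IMPLIES NOT 0)) AND (1 IMPLIES (1 IMPLIES 0))) -> 0
  row 11 [01011]: (((1 IMPLIES 1) IMPLIES (0 IMPLIES NOT 0)) AND (1 IMPLIES (1 IMPLIES 0))) -> 0
  row 12 [01100]: (((0 IMPLIES 0) IMPLIES (0 IMPLIES NOT 0)) AND (0 IMPLIES (1 IMPLIES 0))) -> 1
  row 13 [01101]: (((0 IMPLIES 1) IMPLIES (0 IMPLIES NOT 0)) AND (0 IMPLIES (1 IMPLIES 0))) -> 1
  row 14 [01110]: (((1 IMPLIES 0) IMPLIES (0 IMPLIES NOT 0)) AND (1 IMPLIES (1 IMPLIES 0))) -> 0
  row 15 [01111]: (((1 IMPLIES 1) IMPLIES (0 IMPLIES NOT 0)) AND (1 IMPLIES (1 IMPLIES 0))) -> 0
  row 16 [10000]: (((0 IMPLIES 0) IMPLIES (1 IMPLIES NOT 1)) AND (0 IMPLIES (0 IMPLIES 1))) -> 0
  row 17 [10001]: (((0 IMPLIES 1) IMPLIES (1 IMPLIES NOT 1)) AND (0 IMPLIES (0 IMPLIES 1))) -> 0
  row 18 [10010]: (((1 IMPLIES 0) IMPLIES (1 IMPLIES NOT 1)) AND (1 IMPLIES (0 IMPLIES 1))) -> 1
  row 19 [10011]: (((1 IMPLIES 1) IMPLIES (1 IMPLIES NOT 1)) AND (1 IMPLIES (0 IMPLIES 1))) -> 0
  row 20 [10100]: (((0 IMPLIES 0) IMPLIES (1 IMPLIES NOT 1)) AND (0 IMPLIES (0 IMPLIES 1))) -> 0
  row 21 [10101]: (((0 IMPLIES 1) IMPLIES (1 IMPLIES NOT 1)) AND (0 IMPLIES (0 IMPLIES 1))) -> 0
  row 22 [10110]: (((1 IMPLIES 0) IMPLIES (1 IMPLIES NOT 1)) AND (1 IMPLIES (0 IMPLIES 1))) -> 1
  row 23 [10111]: (((1 IMPLIES 1) IMPLIES (1 IMPLIES NOT 1)) AND (1 IMPLIES (0 IMPLIES 1))) -> 0
  row 24 [11000]: (((0 IMPLIES 0) IMPLIES (1 IMPLIES NOT 1)) AND (0 IMPLIES (1 IMPLIES 1))) -> 0
  row 25 [11001]: (((0 IMPLIES 1) IMPLIES (1 IMPLIES NOT 1)) AND (0 IMPLIES (1 IMPLIES 1))) -> 0
  row 26 [11010]: (((1 IMPLIES 0) IMPLIES (1 IMPLIES NOT 1)) AND (1 IMPLIES (1 IMPLIES 1))) -> 1
  row 27 [11011]: (((1 IMPLIES 1) IMPLIES (1 IMPLIES NOT 1)) AND (1 IMPLIES (1 IMPLIES 1))) -> 0
  row 28 [11100]: (((0 IMPLIES 0) IMPLIES (1 IMPLIES NOT 1)) AND (0 IMPLIES (1 IMPLIES 1))) -> 0
  row 29 [11101]: (((0 IMPLIES 1) IMPLIES (1 IMPLIES NOT 1)) AND (0 IMPLIES (1 IMPLIES 1))) -> 0
  row 30 [11110]: (((1 IMPLIES 0) IMPLIES (1 IMPLIES NOT 1)) AND (1 IMPLIES (1 IMPLIES 1))) -> 1
  row 31 [11111]: (((1 IMPLIES 1) IMPLIES (1 IMPLIES NOT 1)) AND (1 IMPLIES (1 IMPLIES 1))) -> 0
Full result column, 8 rows per line (x1,x2 fixed per line; x3,x4,x5 runs 000..111 left to right):
  rows 0-7 [x1,x2=00]: 11111111  (ones: 8)
  rows 8-15 [x1,x2=01]: 11001100  (ones: 4)
  rows 16-23 [x1,x2=10]: 00100010  (ones: 2)
  rows 24-31 [x1,x2=11]: 00100010  (ones: 2)
Count of 1-rows = 8+4+2+2 = 16

16


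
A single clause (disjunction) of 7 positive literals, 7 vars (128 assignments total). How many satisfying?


Step 1: Total=2^7=128
Step 2: Unsat when all 7 false: 2^0=1
Step 3: Sat=128-1=127

127


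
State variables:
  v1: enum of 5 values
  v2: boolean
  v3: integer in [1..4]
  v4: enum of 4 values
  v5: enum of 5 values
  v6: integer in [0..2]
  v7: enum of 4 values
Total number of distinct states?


State space = product of domain sizes of all variables.
Domain sizes:
  v1 (enum of 5 values): 5
  v2 (boolean): 2
  v3 (integer in [1..4]): 4
  v4 (enum of 4 values): 4
  v5 (enum of 5 values): 5
  v6 (integer in [0..2]): 3
  v7 (enum of 4 values): 4
Product = 5 * 2 * 4 * 4 * 5 * 3 * 4 = 9600

9600


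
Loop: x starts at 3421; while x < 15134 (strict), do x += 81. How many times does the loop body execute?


Step 1: x goes from 3421 toward 15134 by 81; the body runs while x<15134, so iterations = ceil((bound-start)/step)
Step 2: Distance=11713
Step 3: ceil(11713/81)=145

145


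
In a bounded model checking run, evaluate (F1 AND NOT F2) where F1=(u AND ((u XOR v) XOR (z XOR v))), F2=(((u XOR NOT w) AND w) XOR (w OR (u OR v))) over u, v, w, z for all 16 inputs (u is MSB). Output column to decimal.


F1 = (u AND ((u XOR v) XOR (z XOR v)))
F2 = (((u XOR NOT w) AND w) XOR (w OR (u OR v)))
Counterexample to F1=>F2 is where F1=1 and F2=0.
Evaluate each row (bits = u,v,w,z, MSB first):
  row 0 [0000]: F1=0 F2=0 -> F1&~F2 -> 0
  row 1 [0001]: F1=0 F2=0 -> F1&~F2 -> 0
  row 2 [0010]: F1=0 F2=1 -> F1&~F2 -> 0
  row 3 [0011]: F1=0 F2=1 -> F1&~F2 -> 0
  row 4 [0100]: F1=0 F2=1 -> F1&~F2 -> 0
  row 5 [0101]: F1=0 F2=1 -> F1&~F2 -> 0
  row 6 [0110]: F1=0 F2=1 -> F1&~F2 -> 0
  row 7 [0111]: F1=0 F2=1 -> F1&~F2 -> 0
  row 8 [1000]: F1=1 F2=1 -> F1&~F2 -> 0
  row 9 [1001]: F1=0 F2=1 -> F1&~F2 -> 0
  row 10 [1010]: F1=1 F2=0 -> F1&~F2 -> 1
  row 11 [1011]: F1=0 F2=0 -> F1&~F2 -> 0
  row 12 [1100]: F1=1 F2=1 -> F1&~F2 -> 0
  row 13 [1101]: F1=0 F2=1 -> F1&~F2 -> 0
  row 14 [1110]: F1=1 F2=0 -> F1&~F2 -> 1
  row 15 [1111]: F1=0 F2=0 -> F1&~F2 -> 0
Full result column, 4 rows per line (u,v fixed per line; w,z runs 00..11 left to right):
  rows 0-3 [u,v=00]: 0000  = hex 0
  rows 4-7 [u,v=01]: 0000  = hex 0
  rows 8-11 [u,v=10]: 0010  = hex 2
  rows 12-15 [u,v=11]: 0010  = hex 2
Counterexample vector (row 0 .. row 15) = 0000000000100010
Output column grouped in 4s = 0000 0000 0010 0010 = 0x0022
Convert to decimal digit by digit (value = value*16 + digit):
  0 -> 0
  0*16 + 0 = 0
  0*16 + 2 = 2
  2*16 + 2 = 34
Decimal = 34

34


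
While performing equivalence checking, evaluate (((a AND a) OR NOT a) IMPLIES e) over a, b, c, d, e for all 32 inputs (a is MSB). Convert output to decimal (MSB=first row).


Formula: (((a AND a) OR NOT a) IMPLIES e) over a, b, c, d, e (32 rows)
Evaluate each row (bits = a,b,c,d,e, MSB first):
  row 0 [00000]: (((0 AND 0) OR NOT 0) IMPLIES 0) -> 0
  row 1 [00001]: (((0 AND 0) OR NOT 0) IMPLIES 1) -> 1
  row 2 [00010]: (((0 AND 0) OR NOT 0) IMPLIES 0) -> 0
  row 3 [00011]: (((0 AND 0) OR NOT 0) IMPLIES 1) -> 1
  row 4 [00100]: (((0 AND 0) OR NOT 0) IMPLIES 0) -> 0
  row 5 [00101]: (((0 AND 0) OR NOT 0) IMPLIES 1) -> 1
  row 6 [00110]: (((0 AND 0) OR NOT 0) IMPLIES 0) -> 0
  row 7 [00111]: (((0 AND 0) OR NOT 0) IMPLIES 1) -> 1
  row 8 [01000]: (((0 AND 0) OR NOT 0) IMPLIES 0) -> 0
  row 9 [01001]: (((0 AND 0) OR NOT 0) IMPLIES 1) -> 1
  row 10 [01010]: (((0 AND 0) OR NOT 0) IMPLIES 0) -> 0
  row 11 [01011]: (((0 AND 0) OR NOT 0) IMPLIES 1) -> 1
  row 12 [01100]: (((0 AND 0) OR NOT 0) IMPLIES 0) -> 0
  row 13 [01101]: (((0 AND 0) OR NOT 0) IMPLIES 1) -> 1
  row 14 [01110]: (((0 AND 0) OR NOT 0) IMPLIES 0) -> 0
  row 15 [01111]: (((0 AND 0) OR NOT 0) IMPLIES 1) -> 1
  row 16 [10000]: (((1 AND 1) OR NOT 1) IMPLIES 0) -> 0
  row 17 [10001]: (((1 AND 1) OR NOT 1) IMPLIES 1) -> 1
  row 18 [10010]: (((1 AND 1) OR NOT 1) IMPLIES 0) -> 0
  row 19 [10011]: (((1 AND 1) OR NOT 1) IMPLIES 1) -> 1
  row 20 [10100]: (((1 AND 1) OR NOT 1) IMPLIES 0) -> 0
  row 21 [10101]: (((1 AND 1) OR NOT 1) IMPLIES 1) -> 1
  row 22 [10110]: (((1 AND 1) OR NOT 1) IMPLIES 0) -> 0
  row 23 [10111]: (((1 AND 1) OR NOT 1) IMPLIES 1) -> 1
  row 24 [11000]: (((1 AND 1) OR NOT 1) IMPLIES 0) -> 0
  row 25 [11001]: (((1 AND 1) OR NOT 1) IMPLIES 1) -> 1
  row 26 [11010]: (((1 AND 1) OR NOT 1) IMPLIES 0) -> 0
  row 27 [11011]: (((1 AND 1) OR NOT 1) IMPLIES 1) -> 1
  row 28 [11100]: (((1 AND 1) OR NOT 1) IMPLIES 0) -> 0
  row 29 [11101]: (((1 AND 1) OR NOT 1) IMPLIES 1) -> 1
  row 30 [11110]: (((1 AND 1) OR NOT 1) IMPLIES 0) -> 0
  row 31 [11111]: (((1 AND 1) OR NOT 1) IMPLIES 1) -> 1
Full result column, 4 rows per line (a,b,c fixed per line; d,e runs 00..11 left to right):
  rows 0-3 [a,b,c=000]: 0101  = hex 5
  rows 4-7 [a,b,c=001]: 0101  = hex 5
  rows 8-11 [a,b,c=010]: 0101  = hex 5
  rows 12-15 [a,b,c=011]: 0101  = hex 5
  rows 16-19 [a,b,c=100]: 0101  = hex 5
  rows 20-23 [a,b,c=101]: 0101  = hex 5
  rows 24-27 [a,b,c=110]: 0101  = hex 5
  rows 28-31 [a,b,c=111]: 0101  = hex 5
Output column (row 0 .. row 31) = 01010101010101010101010101010101
Output column grouped in 4s = 0101 0101 0101 0101 0101 0101 0101 0101 = 0x55555555
Convert to decimal digit by digit (value = value*16 + digit):
  5 -> 5
  5*16 + 5 = 85
  85*16 + 5 = 1365
  1365*16 + 5 = 21845
  21845*16 + 5 = 349525
  349525*16 + 5 = 5592405
  5592405*16 + 5 = 89478485
  89478485*16 + 5 = 1431655765
Decimal = 1431655765

1431655765


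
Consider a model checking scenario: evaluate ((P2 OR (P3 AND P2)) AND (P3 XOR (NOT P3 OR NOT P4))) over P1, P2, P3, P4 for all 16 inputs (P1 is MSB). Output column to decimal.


Formula: ((P2 OR (P3 AND P2)) AND (P3 XOR (NOT P3 OR NOT P4))) over P1, P2, P3, P4 (16 rows)
Evaluate each row (bits = P1,P2,P3,P4, MSB first):
  row 0 [0000]: ((0 OR (0 AND 0)) AND (0 XOR (NOT 0 OR NOT 0))) -> 0
  row 1 [0001]: ((0 OR (0 AND 0)) AND (0 XOR (NOT 0 OR NOT 1))) -> 0
  row 2 [0010]: ((0 OR (1 AND 0)) AND (1 XOR (NOT 1 OR NOT 0))) -> 0
  row 3 [0011]: ((0 OR (1 AND 0)) AND (1 XOR (NOT 1 OR NOT 1))) -> 0
  row 4 [0100]: ((1 OR (0 AND 1)) AND (0 XOR (NOT 0 OR NOT 0))) -> 1
  row 5 [0101]: ((1 OR (0 AND 1)) AND (0 XOR (NOT 0 OR NOT 1))) -> 1
  row 6 [0110]: ((1 OR (1 AND 1)) AND (1 XOR (NOT 1 OR NOT 0))) -> 0
  row 7 [0111]: ((1 OR (1 AND 1)) AND (1 XOR (NOT 1 OR NOT 1))) -> 1
  row 8 [1000]: ((0 OR (0 AND 0)) AND (0 XOR (NOT 0 OR NOT 0))) -> 0
  row 9 [1001]: ((0 OR (0 AND 0)) AND (0 XOR (NOT 0 OR NOT 1))) -> 0
  row 10 [1010]: ((0 OR (1 AND 0)) AND (1 XOR (NOT 1 OR NOT 0))) -> 0
  row 11 [1011]: ((0 OR (1 AND 0)) AND (1 XOR (NOT 1 OR NOT 1))) -> 0
  row 12 [1100]: ((1 OR (0 AND 1)) AND (0 XOR (NOT 0 OR NOT 0))) -> 1
  row 13 [1101]: ((1 OR (0 AND 1)) AND (0 XOR (NOT 0 OR NOT 1))) -> 1
  row 14 [1110]: ((1 OR (1 AND 1)) AND (1 XOR (NOT 1 OR NOT 0))) -> 0
  row 15 [1111]: ((1 OR (1 AND 1)) AND (1 XOR (NOT 1 OR NOT 1))) -> 1
Full result column, 4 rows per line (P1,P2 fixed per line; P3,P4 runs 00..11 left to right):
  rows 0-3 [P1,P2=00]: 0000  = hex 0
  rows 4-7 [P1,P2=01]: 1101  = hex D
  rows 8-11 [P1,P2=10]: 0000  = hex 0
  rows 12-15 [P1,P2=11]: 1101  = hex D
Output column (row 0 .. row 15) = 0000110100001101
Output column grouped in 4s = 0000 1101 0000 1101 = 0x0D0D
Convert to decimal digit by digit (value = value*16 + digit):
  0 -> 0
  0*16 + 13 (D) = 13
  13*16 + 0 = 208
  208*16 + 13 (D) = 3341
Decimal = 3341

3341


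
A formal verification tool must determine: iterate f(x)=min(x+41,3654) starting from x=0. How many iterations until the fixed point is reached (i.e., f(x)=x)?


Step 1: x=0, cap=3654, increment=41
Step 2: x grows by 41 each step until capped at 3654; fixed point is x=3654
Step 3: iterations = ceil(3654/41) = 90

90


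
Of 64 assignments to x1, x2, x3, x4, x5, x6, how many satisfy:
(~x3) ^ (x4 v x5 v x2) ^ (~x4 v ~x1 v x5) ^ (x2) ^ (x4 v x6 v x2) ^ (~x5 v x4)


CNF with 6 clauses over 6 vars (64 assignments).
An assignment satisfies CNF iff every clause has >=1 true literal.
Check each row (bits = x1,x2,x3,x4,x5,x6; clause T/F shown):
  row 0 [000000]: clauses=TFTFFT -> 0
  row 1 [000001]: clauses=TFTFTT -> 0
  row 2 [000010]: clauses=TTTFFF -> 0
  row 3 [000011]: clauses=TTTFTF -> 0
  row 4 [000100]: clauses=TTTFTT -> 0
  (every remaining row is evaluated the same way; all 64 results are listed next)
Full result column, 8 rows per line (x1,x2,x3 fixed per line; x4,x5,x6 runs 000..111 left to right):
  rows 0-7 [x1,x2,x3=000]: 00000000  (ones: 0)
  rows 8-15 [x1,x2,x3=001]: 00000000  (ones: 0)
  rows 16-23 [x1,x2,x3=010]: 11001111  (ones: 6)
  rows 24-31 [x1,x2,x3=011]: 00000000  (ones: 0)
  rows 32-39 [x1,x2,x3=100]: 00000000  (ones: 0)
  rows 40-47 [x1,x2,x3=101]: 00000000  (ones: 0)
  rows 48-55 [x1,x2,x3=110]: 11000011  (ones: 4)
  rows 56-63 [x1,x2,x3=111]: 00000000  (ones: 0)
Satisfying assignments = 0+0+6+0+0+0+4+0 = 10

10


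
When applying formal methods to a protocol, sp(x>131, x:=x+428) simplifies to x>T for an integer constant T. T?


Formula: sp(P, x:=E) = exists old_x. (x = E[old_x/x]) AND P[old_x/x] (old_x is the value of x before the assignment; eliminate old_x by solving x = E[old_x/x] for old_x)
Step 1: Precondition P: x>131, i.e. old_x > 131
Step 2: Assignment gives x = old_x + 428, so old_x = x - 428
Step 3: Substitute into P: x - 428 > 131
Step 4: Simplify: x > 131+428 = 559

559


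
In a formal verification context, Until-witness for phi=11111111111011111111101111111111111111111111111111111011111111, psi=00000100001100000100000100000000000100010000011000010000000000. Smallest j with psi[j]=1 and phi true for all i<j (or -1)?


(phi U psi) at 0: need smallest j with psi[j]=1 and phi[i]=1 for all i in [0,j).
Scan from step 0:
  step 0: phi=1, psi=0 -> continue
  step 1: phi=1, psi=0 -> continue
  step 2: phi=1, psi=0 -> continue
  step 3: phi=1, psi=0 -> continue
  step 5: psi=1 and phi held for [0,5) -> witness found
Witness step = 5

5


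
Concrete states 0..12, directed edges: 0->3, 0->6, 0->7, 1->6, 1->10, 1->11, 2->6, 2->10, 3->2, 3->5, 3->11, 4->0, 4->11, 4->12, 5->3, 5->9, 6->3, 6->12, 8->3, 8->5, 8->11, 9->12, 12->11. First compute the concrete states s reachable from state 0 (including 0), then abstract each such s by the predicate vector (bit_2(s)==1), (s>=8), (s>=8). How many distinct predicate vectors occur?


BFS from 0:
Concrete reachable: {0, 2, 3, 5, 6, 7, 9, 10, 11, 12}
Abstract via predicates (bit_2(s)==1), (s>=8), (s>=8):
  (0,0,0) <- {0, 2, 3}
  (0,1,1) <- {9, 10, 11}
  (1,0,0) <- {5, 6, 7}
  (1,1,1) <- {12}
Distinct abstract states = 4

4


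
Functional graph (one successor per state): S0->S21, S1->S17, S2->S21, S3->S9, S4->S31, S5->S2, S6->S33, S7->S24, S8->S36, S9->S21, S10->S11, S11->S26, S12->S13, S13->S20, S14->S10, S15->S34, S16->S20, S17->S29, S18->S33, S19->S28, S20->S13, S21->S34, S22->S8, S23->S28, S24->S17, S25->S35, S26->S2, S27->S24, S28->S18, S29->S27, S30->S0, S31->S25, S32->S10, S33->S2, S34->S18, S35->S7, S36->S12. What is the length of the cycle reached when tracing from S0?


Trace from S0 until a state repeats:
  S0 -> S21 -> S34 -> S18 -> S33 -> S2 -> S21
S21 first seen at step 1, revisited at step 6.
Cycle length = 6 - 1 = 5

5


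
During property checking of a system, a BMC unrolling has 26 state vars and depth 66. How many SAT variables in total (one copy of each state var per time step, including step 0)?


BMC unrolls to depth k, creating one copy of each state var for steps 0..k.
Step count = 66 + 1 = 67 (steps 0 through 66)
Vars per step = 26
Total = 26 * 67 = 1742

1742


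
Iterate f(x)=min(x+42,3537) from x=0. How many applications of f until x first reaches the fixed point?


Step 1: x=0, cap=3537, increment=42
Step 2: x grows by 42 each step until capped at 3537; fixed point is x=3537
Step 3: iterations = ceil(3537/42) = 85

85


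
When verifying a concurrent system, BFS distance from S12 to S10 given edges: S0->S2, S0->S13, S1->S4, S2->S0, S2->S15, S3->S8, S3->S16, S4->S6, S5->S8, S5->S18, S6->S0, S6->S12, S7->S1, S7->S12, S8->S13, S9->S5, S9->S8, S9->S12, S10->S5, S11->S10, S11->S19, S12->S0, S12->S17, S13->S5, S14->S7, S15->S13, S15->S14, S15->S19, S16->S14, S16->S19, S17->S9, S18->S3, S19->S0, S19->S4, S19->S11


BFS layer-by-layer from S12:
  dist 0: {S12}
  dist 1: {S0, S17}
  dist 2: {S2, S9, S13}
  dist 3: {S5, S8, S15}
  dist 4: {S14, S18, S19}
  dist 5: {S3, S4, S7, S11}
  dist 6: {S1, S6, S10, S16}
  -> S10 reached at distance 6
Shortest path length = 6

6


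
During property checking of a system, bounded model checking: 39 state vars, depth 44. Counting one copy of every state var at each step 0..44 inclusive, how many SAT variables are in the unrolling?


BMC unrolls to depth k, creating one copy of each state var for steps 0..k.
Step count = 44 + 1 = 45 (steps 0 through 44)
Vars per step = 39
Total = 39 * 45 = 1755

1755


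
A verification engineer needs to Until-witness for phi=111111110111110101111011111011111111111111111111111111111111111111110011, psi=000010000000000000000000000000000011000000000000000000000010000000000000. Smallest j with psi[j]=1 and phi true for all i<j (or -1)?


(phi U psi) at 0: need smallest j with psi[j]=1 and phi[i]=1 for all i in [0,j).
Scan from step 0:
  step 0: phi=1, psi=0 -> continue
  step 1: phi=1, psi=0 -> continue
  step 2: phi=1, psi=0 -> continue
  step 3: phi=1, psi=0 -> continue
  step 4: psi=1 and phi held for [0,4) -> witness found
Witness step = 4

4


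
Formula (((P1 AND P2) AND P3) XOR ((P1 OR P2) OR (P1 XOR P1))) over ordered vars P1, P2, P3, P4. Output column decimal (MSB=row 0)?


Formula: (((P1 AND P2) AND P3) XOR ((P1 OR P2) OR (P1 XOR P1))) over P1, P2, P3, P4 (16 rows)
Evaluate each row (bits = P1,P2,P3,P4, MSB first):
  row 0 [0000]: (((0 AND 0) AND 0) XOR ((0 OR 0) OR (0 XOR 0))) -> 0
  row 1 [0001]: (((0 AND 0) AND 0) XOR ((0 OR 0) OR (0 XOR 0))) -> 0
  row 2 [0010]: (((0 AND 0) AND 1) XOR ((0 OR 0) OR (0 XOR 0))) -> 0
  row 3 [0011]: (((0 AND 0) AND 1) XOR ((0 OR 0) OR (0 XOR 0))) -> 0
  row 4 [0100]: (((0 AND 1) AND 0) XOR ((0 OR 1) OR (0 XOR 0))) -> 1
  row 5 [0101]: (((0 AND 1) AND 0) XOR ((0 OR 1) OR (0 XOR 0))) -> 1
  row 6 [0110]: (((0 AND 1) AND 1) XOR ((0 OR 1) OR (0 XOR 0))) -> 1
  row 7 [0111]: (((0 AND 1) AND 1) XOR ((0 OR 1) OR (0 XOR 0))) -> 1
  row 8 [1000]: (((1 AND 0) AND 0) XOR ((1 OR 0) OR (1 XOR 1))) -> 1
  row 9 [1001]: (((1 AND 0) AND 0) XOR ((1 OR 0) OR (1 XOR 1))) -> 1
  row 10 [1010]: (((1 AND 0) AND 1) XOR ((1 OR 0) OR (1 XOR 1))) -> 1
  row 11 [1011]: (((1 AND 0) AND 1) XOR ((1 OR 0) OR (1 XOR 1))) -> 1
  row 12 [1100]: (((1 AND 1) AND 0) XOR ((1 OR 1) OR (1 XOR 1))) -> 1
  row 13 [1101]: (((1 AND 1) AND 0) XOR ((1 OR 1) OR (1 XOR 1))) -> 1
  row 14 [1110]: (((1 AND 1) AND 1) XOR ((1 OR 1) OR (1 XOR 1))) -> 0
  row 15 [1111]: (((1 AND 1) AND 1) XOR ((1 OR 1) OR (1 XOR 1))) -> 0
Full result column, 4 rows per line (P1,P2 fixed per line; P3,P4 runs 00..11 left to right):
  rows 0-3 [P1,P2=00]: 0000  = hex 0
  rows 4-7 [P1,P2=01]: 1111  = hex F
  rows 8-11 [P1,P2=10]: 1111  = hex F
  rows 12-15 [P1,P2=11]: 1100  = hex C
Output column (row 0 .. row 15) = 0000111111111100
Output column grouped in 4s = 0000 1111 1111 1100 = 0x0FFC
Convert to decimal digit by digit (value = value*16 + digit):
  0 -> 0
  0*16 + 15 (F) = 15
  15*16 + 15 (F) = 255
  255*16 + 12 (C) = 4092
Decimal = 4092

4092


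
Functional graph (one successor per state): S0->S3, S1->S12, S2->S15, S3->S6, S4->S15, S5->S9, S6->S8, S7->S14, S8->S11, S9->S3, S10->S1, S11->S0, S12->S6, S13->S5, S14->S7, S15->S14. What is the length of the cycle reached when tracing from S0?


Trace from S0 until a state repeats:
  S0 -> S3 -> S6 -> S8 -> S11 -> S0
S0 first seen at step 0, revisited at step 5.
Cycle length = 5 - 0 = 5

5


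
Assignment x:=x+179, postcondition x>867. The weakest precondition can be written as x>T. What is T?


Formula: wp(x:=E, P) = P[E/x] (substitute E for x in postcondition)
Step 1: Postcondition: x>867
Step 2: Substitute x+179 for x: x+179>867
Step 3: Solve for x: x > 867-179 = 688

688


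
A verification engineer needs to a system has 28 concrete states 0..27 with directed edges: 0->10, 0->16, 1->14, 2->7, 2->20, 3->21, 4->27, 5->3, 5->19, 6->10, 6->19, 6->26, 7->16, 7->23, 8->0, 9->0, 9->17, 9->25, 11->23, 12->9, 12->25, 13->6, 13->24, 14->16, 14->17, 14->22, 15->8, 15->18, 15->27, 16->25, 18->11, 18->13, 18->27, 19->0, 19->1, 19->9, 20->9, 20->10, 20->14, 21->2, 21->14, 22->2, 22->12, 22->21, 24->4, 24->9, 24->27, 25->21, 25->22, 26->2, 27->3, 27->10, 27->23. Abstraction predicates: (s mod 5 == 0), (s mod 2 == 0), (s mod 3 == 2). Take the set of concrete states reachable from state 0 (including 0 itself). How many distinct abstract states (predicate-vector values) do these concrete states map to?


BFS from 0:
Concrete reachable: {0, 2, 7, 9, 10, 12, 14, 16, 17, 20, 21, 22, 23, 25}
Abstract via predicates (s mod 5 == 0), (s mod 2 == 0), (s mod 3 == 2):
  (0,0,0) <- {7, 9, 21}
  (0,0,1) <- {17, 23}
  (0,1,0) <- {12, 16, 22}
  (0,1,1) <- {2, 14}
  (1,0,0) <- {25}
  (1,1,0) <- {0, 10}
  (1,1,1) <- {20}
Distinct abstract states = 7

7


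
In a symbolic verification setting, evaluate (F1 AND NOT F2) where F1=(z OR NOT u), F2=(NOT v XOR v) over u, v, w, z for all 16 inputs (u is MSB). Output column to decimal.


F1 = (z OR NOT u)
F2 = (NOT v XOR v)
Counterexample to F1=>F2 is where F1=1 and F2=0.
Evaluate each row (bits = u,v,w,z, MSB first):
  row 0 [0000]: F1=1 F2=1 -> F1&~F2 -> 0
  row 1 [0001]: F1=1 F2=1 -> F1&~F2 -> 0
  row 2 [0010]: F1=1 F2=1 -> F1&~F2 -> 0
  row 3 [0011]: F1=1 F2=1 -> F1&~F2 -> 0
  row 4 [0100]: F1=1 F2=1 -> F1&~F2 -> 0
  row 5 [0101]: F1=1 F2=1 -> F1&~F2 -> 0
  row 6 [0110]: F1=1 F2=1 -> F1&~F2 -> 0
  row 7 [0111]: F1=1 F2=1 -> F1&~F2 -> 0
  row 8 [1000]: F1=0 F2=1 -> F1&~F2 -> 0
  row 9 [1001]: F1=1 F2=1 -> F1&~F2 -> 0
  row 10 [1010]: F1=0 F2=1 -> F1&~F2 -> 0
  row 11 [1011]: F1=1 F2=1 -> F1&~F2 -> 0
  row 12 [1100]: F1=0 F2=1 -> F1&~F2 -> 0
  row 13 [1101]: F1=1 F2=1 -> F1&~F2 -> 0
  row 14 [1110]: F1=0 F2=1 -> F1&~F2 -> 0
  row 15 [1111]: F1=1 F2=1 -> F1&~F2 -> 0
Full result column, 4 rows per line (u,v fixed per line; w,z runs 00..11 left to right):
  rows 0-3 [u,v=00]: 0000  = hex 0
  rows 4-7 [u,v=01]: 0000  = hex 0
  rows 8-11 [u,v=10]: 0000  = hex 0
  rows 12-15 [u,v=11]: 0000  = hex 0
Counterexample vector (row 0 .. row 15) = 0000000000000000
Output column grouped in 4s = 0000 0000 0000 0000 = 0x0000
Convert to decimal digit by digit (value = value*16 + digit):
  0 -> 0
  0*16 + 0 = 0
  0*16 + 0 = 0
  0*16 + 0 = 0
Decimal = 0

0


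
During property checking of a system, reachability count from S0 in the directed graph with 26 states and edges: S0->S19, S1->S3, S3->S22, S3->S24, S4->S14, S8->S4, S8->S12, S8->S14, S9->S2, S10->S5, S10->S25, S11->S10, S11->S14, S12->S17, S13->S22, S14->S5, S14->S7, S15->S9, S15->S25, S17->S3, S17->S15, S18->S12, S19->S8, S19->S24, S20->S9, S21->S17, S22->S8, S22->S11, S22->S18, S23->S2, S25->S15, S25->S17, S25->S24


BFS from S0:
  layer 0: {S0}
  layer 1: {S19}
  layer 2: {S8, S24}
  layer 3: {S4, S12, S14}
  layer 4: {S5, S7, S17}
  layer 5: {S3, S15}
  layer 6: {S9, S22, S25}
  layer 7: {S2, S11, S18}
  layer 8: {S10}
Reachable set: {S0, S2, S3, S4, S5, S7, S8, S9, S10, S11, S12, S14, S15, S17, S18, S19, S22, S24, S25}
Count = 19

19


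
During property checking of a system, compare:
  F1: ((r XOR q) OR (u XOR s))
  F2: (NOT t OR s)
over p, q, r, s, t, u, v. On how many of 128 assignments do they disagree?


F1 = ((r XOR q) OR (u XOR s))
F2 = (NOT t OR s)
Evaluate both on each of 128 rows (bits = p,q,r,s,t,u,v):
  row 0 [0000000]: F1=0 F2=1 (differ) -> 1
  row 1 [0000001]: F1=0 F2=1 (differ) -> 1
  row 2 [0000010]: F1=1 F2=1 -> 0
  row 3 [0000011]: F1=1 F2=1 -> 0
  row 4 [0000100]: F1=0 F2=0 -> 0
  (every remaining row is evaluated the same way; all 128 results are listed next)
Full result column, 8 rows per line (p,q,r,s fixed per line; t,u,v runs 000..111 left to right):
  rows 0-7 [p,q,r,s=0000]: 11000011  (ones: 4)
  rows 8-15 [p,q,r,s=0001]: 00110011  (ones: 4)
  rows 16-23 [p,q,r,s=0010]: 00001111  (ones: 4)
  rows 24-31 [p,q,r,s=0011]: 00000000  (ones: 0)
  rows 32-39 [p,q,r,s=0100]: 00001111  (ones: 4)
  rows 40-47 [p,q,r,s=0101]: 00000000  (ones: 0)
  rows 48-55 [p,q,r,s=0110]: 11000011  (ones: 4)
  rows 56-63 [p,q,r,s=0111]: 00110011  (ones: 4)
  rows 64-71 [p,q,r,s=1000]: 11000011  (ones: 4)
  rows 72-79 [p,q,r,s=1001]: 00110011  (ones: 4)
  rows 80-87 [p,q,r,s=1010]: 00001111  (ones: 4)
  rows 88-95 [p,q,r,s=1011]: 00000000  (ones: 0)
  rows 96-103 [p,q,r,s=1100]: 00001111  (ones: 4)
  rows 104-111 [p,q,r,s=1101]: 00000000  (ones: 0)
  rows 112-119 [p,q,r,s=1110]: 11000011  (ones: 4)
  rows 120-127 [p,q,r,s=1111]: 00110011  (ones: 4)
Disagreements = 4+4+4+0+4+0+4+4+4+4+4+0+4+0+4+4 = 48

48


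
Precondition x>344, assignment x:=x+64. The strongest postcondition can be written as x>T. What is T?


Formula: sp(P, x:=E) = exists old_x. (x = E[old_x/x]) AND P[old_x/x] (old_x is the value of x before the assignment; eliminate old_x by solving x = E[old_x/x] for old_x)
Step 1: Precondition P: x>344, i.e. old_x > 344
Step 2: Assignment gives x = old_x + 64, so old_x = x - 64
Step 3: Substitute into P: x - 64 > 344
Step 4: Simplify: x > 344+64 = 408

408


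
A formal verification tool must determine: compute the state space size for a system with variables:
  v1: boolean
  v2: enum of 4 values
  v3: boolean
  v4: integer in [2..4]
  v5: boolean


State space = product of domain sizes of all variables.
Domain sizes:
  v1 (boolean): 2
  v2 (enum of 4 values): 4
  v3 (boolean): 2
  v4 (integer in [2..4]): 3
  v5 (boolean): 2
Product = 2 * 4 * 2 * 3 * 2 = 96

96


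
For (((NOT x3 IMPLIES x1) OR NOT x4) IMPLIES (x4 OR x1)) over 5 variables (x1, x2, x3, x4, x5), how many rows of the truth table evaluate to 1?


Formula: (((NOT x3 IMPLIES x1) OR NOT x4) IMPLIES (x4 OR x1)) over 5 vars (32 rows)
Evaluate each row (x1, x2, x3, x4, x5 as bits, MSB first):
  row 0 [00000]: (((NOT 0 IMPLIES 0) OR NOT 0) IMPLIES (0 OR 0)) -> 0
  row 1 [00001]: (((NOT 0 IMPLIES 0) OR NOT 0) IMPLIES (0 OR 0)) -> 0
  row 2 [00010]: (((NOT 0 IMPLIES 0) OR NOT 1) IMPLIES (1 OR 0)) -> 1
  row 3 [00011]: (((NOT 0 IMPLIES 0) OR NOT 1) IMPLIES (1 OR 0)) -> 1
  row 4 [00100]: (((NOT 1 IMPLIES 0) OR NOT 0) IMPLIES (0 OR 0)) -> 0
  row 5 [00101]: (((NOT 1 IMPLIES 0) OR NOT 0) IMPLIES (0 OR 0)) -> 0
  row 6 [00110]: (((NOT 1 IMPLIES 0) OR NOT 1) IMPLIES (1 OR 0)) -> 1
  row 7 [00111]: (((NOT 1 IMPLIES 0) OR NOT 1) IMPLIES (1 OR 0)) -> 1
  row 8 [01000]: (((NOT 0 IMPLIES 0) OR NOT 0) IMPLIES (0 OR 0)) -> 0
  row 9 [01001]: (((NOT 0 IMPLIES 0) OR NOT 0) IMPLIES (0 OR 0)) -> 0
  row 10 [01010]: (((NOT 0 IMPLIES 0) OR NOT 1) IMPLIES (1 OR 0)) -> 1
  row 11 [01011]: (((NOT 0 IMPLIES 0) OR NOT 1) IMPLIES (1 OR 0)) -> 1
  row 12 [01100]: (((NOT 1 IMPLIES 0) OR NOT 0) IMPLIES (0 OR 0)) -> 0
  row 13 [01101]: (((NOT 1 IMPLIES 0) OR NOT 0) IMPLIES (0 OR 0)) -> 0
  row 14 [01110]: (((NOT 1 IMPLIES 0) OR NOT 1) IMPLIES (1 OR 0)) -> 1
  row 15 [01111]: (((NOT 1 IMPLIES 0) OR NOT 1) IMPLIES (1 OR 0)) -> 1
  row 16 [10000]: (((NOT 0 IMPLIES 1) OR NOT 0) IMPLIES (0 OR 1)) -> 1
  row 17 [10001]: (((NOT 0 IMPLIES 1) OR NOT 0) IMPLIES (0 OR 1)) -> 1
  row 18 [10010]: (((NOT 0 IMPLIES 1) OR NOT 1) IMPLIES (1 OR 1)) -> 1
  row 19 [10011]: (((NOT 0 IMPLIES 1) OR NOT 1) IMPLIES (1 OR 1)) -> 1
  row 20 [10100]: (((NOT 1 IMPLIES 1) OR NOT 0) IMPLIES (0 OR 1)) -> 1
  row 21 [10101]: (((NOT 1 IMPLIES 1) OR NOT 0) IMPLIES (0 OR 1)) -> 1
  row 22 [10110]: (((NOT 1 IMPLIES 1) OR NOT 1) IMPLIES (1 OR 1)) -> 1
  row 23 [10111]: (((NOT 1 IMPLIES 1) OR NOT 1) IMPLIES (1 OR 1)) -> 1
  row 24 [11000]: (((NOT 0 IMPLIES 1) OR NOT 0) IMPLIES (0 OR 1)) -> 1
  row 25 [11001]: (((NOT 0 IMPLIES 1) OR NOT 0) IMPLIES (0 OR 1)) -> 1
  row 26 [11010]: (((NOT 0 IMPLIES 1) OR NOT 1) IMPLIES (1 OR 1)) -> 1
  row 27 [11011]: (((NOT 0 IMPLIES 1) OR NOT 1) IMPLIES (1 OR 1)) -> 1
  row 28 [11100]: (((NOT 1 IMPLIES 1) OR NOT 0) IMPLIES (0 OR 1)) -> 1
  row 29 [11101]: (((NOT 1 IMPLIES 1) OR NOT 0) IMPLIES (0 OR 1)) -> 1
  row 30 [11110]: (((NOT 1 IMPLIES 1) OR NOT 1) IMPLIES (1 OR 1)) -> 1
  row 31 [11111]: (((NOT 1 IMPLIES 1) OR NOT 1) IMPLIES (1 OR 1)) -> 1
Full result column, 8 rows per line (x1,x2 fixed per line; x3,x4,x5 runs 000..111 left to right):
  rows 0-7 [x1,x2=00]: 00110011  (ones: 4)
  rows 8-15 [x1,x2=01]: 00110011  (ones: 4)
  rows 16-23 [x1,x2=10]: 11111111  (ones: 8)
  rows 24-31 [x1,x2=11]: 11111111  (ones: 8)
Count of 1-rows = 4+4+8+8 = 24

24


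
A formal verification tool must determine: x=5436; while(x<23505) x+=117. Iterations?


Step 1: x goes from 5436 toward 23505 by 117; the body runs while x<23505, so iterations = ceil((bound-start)/step)
Step 2: Distance=18069
Step 3: ceil(18069/117)=155

155


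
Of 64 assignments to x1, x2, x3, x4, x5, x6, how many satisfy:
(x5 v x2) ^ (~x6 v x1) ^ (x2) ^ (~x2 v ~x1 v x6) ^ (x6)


CNF with 5 clauses over 6 vars (64 assignments).
An assignment satisfies CNF iff every clause has >=1 true literal.
Check each row (bits = x1,x2,x3,x4,x5,x6; clause T/F shown):
  row 0 [000000]: clauses=FTFTF -> 0
  row 1 [000001]: clauses=FFFTT -> 0
  row 2 [000010]: clauses=TTFTF -> 0
  row 3 [000011]: clauses=TFFTT -> 0
  row 4 [000100]: clauses=FTFTF -> 0
  (every remaining row is evaluated the same way; all 64 results are listed next)
Full result column, 8 rows per line (x1,x2,x3 fixed per line; x4,x5,x6 runs 000..111 left to right):
  rows 0-7 [x1,x2,x3=000]: 00000000  (ones: 0)
  rows 8-15 [x1,x2,x3=001]: 00000000  (ones: 0)
  rows 16-23 [x1,x2,x3=010]: 00000000  (ones: 0)
  rows 24-31 [x1,x2,x3=011]: 00000000  (ones: 0)
  rows 32-39 [x1,x2,x3=100]: 00000000  (ones: 0)
  rows 40-47 [x1,x2,x3=101]: 00000000  (ones: 0)
  rows 48-55 [x1,x2,x3=110]: 01010101  (ones: 4)
  rows 56-63 [x1,x2,x3=111]: 01010101  (ones: 4)
Satisfying assignments = 0+0+0+0+0+0+4+4 = 8

8


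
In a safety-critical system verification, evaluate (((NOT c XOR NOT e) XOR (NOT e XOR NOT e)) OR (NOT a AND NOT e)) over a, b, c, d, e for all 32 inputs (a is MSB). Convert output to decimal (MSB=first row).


Formula: (((NOT c XOR NOT e) XOR (NOT e XOR NOT e)) OR (NOT a AND NOT e)) over a, b, c, d, e (32 rows)
Evaluate each row (bits = a,b,c,d,e, MSB first):
  row 0 [00000]: (((NOT 0 XOR NOT 0) XOR (NOT 0 XOR NOT 0)) OR (NOT 0 AND NOT 0)) -> 1
  row 1 [00001]: (((NOT 0 XOR NOT 1) XOR (NOT 1 XOR NOT 1)) OR (NOT 0 AND NOT 1)) -> 1
  row 2 [00010]: (((NOT 0 XOR NOT 0) XOR (NOT 0 XOR NOT 0)) OR (NOT 0 AND NOT 0)) -> 1
  row 3 [00011]: (((NOT 0 XOR NOT 1) XOR (NOT 1 XOR NOT 1)) OR (NOT 0 AND NOT 1)) -> 1
  row 4 [00100]: (((NOT 1 XOR NOT 0) XOR (NOT 0 XOR NOT 0)) OR (NOT 0 AND NOT 0)) -> 1
  row 5 [00101]: (((NOT 1 XOR NOT 1) XOR (NOT 1 XOR NOT 1)) OR (NOT 0 AND NOT 1)) -> 0
  row 6 [00110]: (((NOT 1 XOR NOT 0) XOR (NOT 0 XOR NOT 0)) OR (NOT 0 AND NOT 0)) -> 1
  row 7 [00111]: (((NOT 1 XOR NOT 1) XOR (NOT 1 XOR NOT 1)) OR (NOT 0 AND NOT 1)) -> 0
  row 8 [01000]: (((NOT 0 XOR NOT 0) XOR (NOT 0 XOR NOT 0)) OR (NOT 0 AND NOT 0)) -> 1
  row 9 [01001]: (((NOT 0 XOR NOT 1) XOR (NOT 1 XOR NOT 1)) OR (NOT 0 AND NOT 1)) -> 1
  row 10 [01010]: (((NOT 0 XOR NOT 0) XOR (NOT 0 XOR NOT 0)) OR (NOT 0 AND NOT 0)) -> 1
  row 11 [01011]: (((NOT 0 XOR NOT 1) XOR (NOT 1 XOR NOT 1)) OR (NOT 0 AND NOT 1)) -> 1
  row 12 [01100]: (((NOT 1 XOR NOT 0) XOR (NOT 0 XOR NOT 0)) OR (NOT 0 AND NOT 0)) -> 1
  row 13 [01101]: (((NOT 1 XOR NOT 1) XOR (NOT 1 XOR NOT 1)) OR (NOT 0 AND NOT 1)) -> 0
  row 14 [01110]: (((NOT 1 XOR NOT 0) XOR (NOT 0 XOR NOT 0)) OR (NOT 0 AND NOT 0)) -> 1
  row 15 [01111]: (((NOT 1 XOR NOT 1) XOR (NOT 1 XOR NOT 1)) OR (NOT 0 AND NOT 1)) -> 0
  row 16 [10000]: (((NOT 0 XOR NOT 0) XOR (NOT 0 XOR NOT 0)) OR (NOT 1 AND NOT 0)) -> 0
  row 17 [10001]: (((NOT 0 XOR NOT 1) XOR (NOT 1 XOR NOT 1)) OR (NOT 1 AND NOT 1)) -> 1
  row 18 [10010]: (((NOT 0 XOR NOT 0) XOR (NOT 0 XOR NOT 0)) OR (NOT 1 AND NOT 0)) -> 0
  row 19 [10011]: (((NOT 0 XOR NOT 1) XOR (NOT 1 XOR NOT 1)) OR (NOT 1 AND NOT 1)) -> 1
  row 20 [10100]: (((NOT 1 XOR NOT 0) XOR (NOT 0 XOR NOT 0)) OR (NOT 1 AND NOT 0)) -> 1
  row 21 [10101]: (((NOT 1 XOR NOT 1) XOR (NOT 1 XOR NOT 1)) OR (NOT 1 AND NOT 1)) -> 0
  row 22 [10110]: (((NOT 1 XOR NOT 0) XOR (NOT 0 XOR NOT 0)) OR (NOT 1 AND NOT 0)) -> 1
  row 23 [10111]: (((NOT 1 XOR NOT 1) XOR (NOT 1 XOR NOT 1)) OR (NOT 1 AND NOT 1)) -> 0
  row 24 [11000]: (((NOT 0 XOR NOT 0) XOR (NOT 0 XOR NOT 0)) OR (NOT 1 AND NOT 0)) -> 0
  row 25 [11001]: (((NOT 0 XOR NOT 1) XOR (NOT 1 XOR NOT 1)) OR (NOT 1 AND NOT 1)) -> 1
  row 26 [11010]: (((NOT 0 XOR NOT 0) XOR (NOT 0 XOR NOT 0)) OR (NOT 1 AND NOT 0)) -> 0
  row 27 [11011]: (((NOT 0 XOR NOT 1) XOR (NOT 1 XOR NOT 1)) OR (NOT 1 AND NOT 1)) -> 1
  row 28 [11100]: (((NOT 1 XOR NOT 0) XOR (NOT 0 XOR NOT 0)) OR (NOT 1 AND NOT 0)) -> 1
  row 29 [11101]: (((NOT 1 XOR NOT 1) XOR (NOT 1 XOR NOT 1)) OR (NOT 1 AND NOT 1)) -> 0
  row 30 [11110]: (((NOT 1 XOR NOT 0) XOR (NOT 0 XOR NOT 0)) OR (NOT 1 AND NOT 0)) -> 1
  row 31 [11111]: (((NOT 1 XOR NOT 1) XOR (NOT 1 XOR NOT 1)) OR (NOT 1 AND NOT 1)) -> 0
Full result column, 4 rows per line (a,b,c fixed per line; d,e runs 00..11 left to right):
  rows 0-3 [a,b,c=000]: 1111  = hex F
  rows 4-7 [a,b,c=001]: 1010  = hex A
  rows 8-11 [a,b,c=010]: 1111  = hex F
  rows 12-15 [a,b,c=011]: 1010  = hex A
  rows 16-19 [a,b,c=100]: 0101  = hex 5
  rows 20-23 [a,b,c=101]: 1010  = hex A
  rows 24-27 [a,b,c=110]: 0101  = hex 5
  rows 28-31 [a,b,c=111]: 1010  = hex A
Output column (row 0 .. row 31) = 11111010111110100101101001011010
Output column grouped in 4s = 1111 1010 1111 1010 0101 1010 0101 1010 = 0xFAFA5A5A
Convert to decimal digit by digit (value = value*16 + digit):
  F -> 15
  15*16 + 10 (A) = 250
  250*16 + 15 (F) = 4015
  4015*16 + 10 (A) = 64250
  64250*16 + 5 = 1028005
  1028005*16 + 10 (A) = 16448090
  16448090*16 + 5 = 263169445
  263169445*16 + 10 (A) = 4210711130
Decimal = 4210711130

4210711130


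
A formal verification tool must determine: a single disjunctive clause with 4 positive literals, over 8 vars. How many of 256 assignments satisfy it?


Step 1: Total=2^8=256
Step 2: Unsat when all 4 false: 2^4=16
Step 3: Sat=256-16=240

240


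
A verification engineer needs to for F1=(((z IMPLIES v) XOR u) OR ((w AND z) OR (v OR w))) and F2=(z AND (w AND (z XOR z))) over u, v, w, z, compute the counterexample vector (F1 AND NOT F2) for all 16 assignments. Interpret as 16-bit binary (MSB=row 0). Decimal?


F1 = (((z IMPLIES v) XOR u) OR ((w AND z) OR (v OR w)))
F2 = (z AND (w AND (z XOR z)))
Counterexample to F1=>F2 is where F1=1 and F2=0.
Evaluate each row (bits = u,v,w,z, MSB first):
  row 0 [0000]: F1=1 F2=0 -> F1&~F2 -> 1
  row 1 [0001]: F1=0 F2=0 -> F1&~F2 -> 0
  row 2 [0010]: F1=1 F2=0 -> F1&~F2 -> 1
  row 3 [0011]: F1=1 F2=0 -> F1&~F2 -> 1
  row 4 [0100]: F1=1 F2=0 -> F1&~F2 -> 1
  row 5 [0101]: F1=1 F2=0 -> F1&~F2 -> 1
  row 6 [0110]: F1=1 F2=0 -> F1&~F2 -> 1
  row 7 [0111]: F1=1 F2=0 -> F1&~F2 -> 1
  row 8 [1000]: F1=0 F2=0 -> F1&~F2 -> 0
  row 9 [1001]: F1=1 F2=0 -> F1&~F2 -> 1
  row 10 [1010]: F1=1 F2=0 -> F1&~F2 -> 1
  row 11 [1011]: F1=1 F2=0 -> F1&~F2 -> 1
  row 12 [1100]: F1=1 F2=0 -> F1&~F2 -> 1
  row 13 [1101]: F1=1 F2=0 -> F1&~F2 -> 1
  row 14 [1110]: F1=1 F2=0 -> F1&~F2 -> 1
  row 15 [1111]: F1=1 F2=0 -> F1&~F2 -> 1
Full result column, 4 rows per line (u,v fixed per line; w,z runs 00..11 left to right):
  rows 0-3 [u,v=00]: 1011  = hex B
  rows 4-7 [u,v=01]: 1111  = hex F
  rows 8-11 [u,v=10]: 0111  = hex 7
  rows 12-15 [u,v=11]: 1111  = hex F
Counterexample vector (row 0 .. row 15) = 1011111101111111
Output column grouped in 4s = 1011 1111 0111 1111 = 0xBF7F
Convert to decimal digit by digit (value = value*16 + digit):
  B -> 11
  11*16 + 15 (F) = 191
  191*16 + 7 = 3063
  3063*16 + 15 (F) = 49023
Decimal = 49023

49023


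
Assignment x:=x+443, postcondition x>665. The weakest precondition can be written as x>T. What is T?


Formula: wp(x:=E, P) = P[E/x] (substitute E for x in postcondition)
Step 1: Postcondition: x>665
Step 2: Substitute x+443 for x: x+443>665
Step 3: Solve for x: x > 665-443 = 222

222


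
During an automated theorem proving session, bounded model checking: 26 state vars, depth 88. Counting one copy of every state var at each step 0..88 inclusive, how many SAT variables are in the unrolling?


BMC unrolls to depth k, creating one copy of each state var for steps 0..k.
Step count = 88 + 1 = 89 (steps 0 through 88)
Vars per step = 26
Total = 26 * 89 = 2314

2314


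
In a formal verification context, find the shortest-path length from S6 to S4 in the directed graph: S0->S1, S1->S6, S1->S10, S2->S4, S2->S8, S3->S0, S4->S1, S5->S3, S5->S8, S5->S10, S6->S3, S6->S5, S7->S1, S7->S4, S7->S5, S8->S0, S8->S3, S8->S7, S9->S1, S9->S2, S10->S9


BFS layer-by-layer from S6:
  dist 0: {S6}
  dist 1: {S3, S5}
  dist 2: {S0, S8, S10}
  dist 3: {S1, S7, S9}
  dist 4: {S2, S4}
  -> S4 reached at distance 4
Shortest path length = 4

4


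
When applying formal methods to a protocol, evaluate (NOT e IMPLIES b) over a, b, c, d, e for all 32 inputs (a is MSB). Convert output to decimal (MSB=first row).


Formula: (NOT e IMPLIES b) over a, b, c, d, e (32 rows)
Evaluate each row (bits = a,b,c,d,e, MSB first):
  row 0 [00000]: (NOT 0 IMPLIES 0) -> 0
  row 1 [00001]: (NOT 1 IMPLIES 0) -> 1
  row 2 [00010]: (NOT 0 IMPLIES 0) -> 0
  row 3 [00011]: (NOT 1 IMPLIES 0) -> 1
  row 4 [00100]: (NOT 0 IMPLIES 0) -> 0
  row 5 [00101]: (NOT 1 IMPLIES 0) -> 1
  row 6 [00110]: (NOT 0 IMPLIES 0) -> 0
  row 7 [00111]: (NOT 1 IMPLIES 0) -> 1
  row 8 [01000]: (NOT 0 IMPLIES 1) -> 1
  row 9 [01001]: (NOT 1 IMPLIES 1) -> 1
  row 10 [01010]: (NOT 0 IMPLIES 1) -> 1
  row 11 [01011]: (NOT 1 IMPLIES 1) -> 1
  row 12 [01100]: (NOT 0 IMPLIES 1) -> 1
  row 13 [01101]: (NOT 1 IMPLIES 1) -> 1
  row 14 [01110]: (NOT 0 IMPLIES 1) -> 1
  row 15 [01111]: (NOT 1 IMPLIES 1) -> 1
  row 16 [10000]: (NOT 0 IMPLIES 0) -> 0
  row 17 [10001]: (NOT 1 IMPLIES 0) -> 1
  row 18 [10010]: (NOT 0 IMPLIES 0) -> 0
  row 19 [10011]: (NOT 1 IMPLIES 0) -> 1
  row 20 [10100]: (NOT 0 IMPLIES 0) -> 0
  row 21 [10101]: (NOT 1 IMPLIES 0) -> 1
  row 22 [10110]: (NOT 0 IMPLIES 0) -> 0
  row 23 [10111]: (NOT 1 IMPLIES 0) -> 1
  row 24 [11000]: (NOT 0 IMPLIES 1) -> 1
  row 25 [11001]: (NOT 1 IMPLIES 1) -> 1
  row 26 [11010]: (NOT 0 IMPLIES 1) -> 1
  row 27 [11011]: (NOT 1 IMPLIES 1) -> 1
  row 28 [11100]: (NOT 0 IMPLIES 1) -> 1
  row 29 [11101]: (NOT 1 IMPLIES 1) -> 1
  row 30 [11110]: (NOT 0 IMPLIES 1) -> 1
  row 31 [11111]: (NOT 1 IMPLIES 1) -> 1
Full result column, 4 rows per line (a,b,c fixed per line; d,e runs 00..11 left to right):
  rows 0-3 [a,b,c=000]: 0101  = hex 5
  rows 4-7 [a,b,c=001]: 0101  = hex 5
  rows 8-11 [a,b,c=010]: 1111  = hex F
  rows 12-15 [a,b,c=011]: 1111  = hex F
  rows 16-19 [a,b,c=100]: 0101  = hex 5
  rows 20-23 [a,b,c=101]: 0101  = hex 5
  rows 24-27 [a,b,c=110]: 1111  = hex F
  rows 28-31 [a,b,c=111]: 1111  = hex F
Output column (row 0 .. row 31) = 01010101111111110101010111111111
Output column grouped in 4s = 0101 0101 1111 1111 0101 0101 1111 1111 = 0x55FF55FF
Convert to decimal digit by digit (value = value*16 + digit):
  5 -> 5
  5*16 + 5 = 85
  85*16 + 15 (F) = 1375
  1375*16 + 15 (F) = 22015
  22015*16 + 5 = 352245
  352245*16 + 5 = 5635925
  5635925*16 + 15 (F) = 90174815
  90174815*16 + 15 (F) = 1442797055
Decimal = 1442797055

1442797055
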